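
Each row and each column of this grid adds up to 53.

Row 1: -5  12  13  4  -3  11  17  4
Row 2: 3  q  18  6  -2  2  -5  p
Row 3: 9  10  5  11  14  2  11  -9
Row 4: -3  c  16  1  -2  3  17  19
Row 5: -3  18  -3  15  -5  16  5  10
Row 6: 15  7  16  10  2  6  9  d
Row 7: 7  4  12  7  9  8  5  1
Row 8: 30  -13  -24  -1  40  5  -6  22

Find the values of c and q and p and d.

The known cells in row 4 total 51, leaving 53 − 51 = 2 for the blank.
The known cells in column 2 total 40, leaving 53 − 40 = 13 for the blank.
The known cells in row 6 total 65, leaving 53 − 65 = -12 for the blank.
The known cells in row 2 total 35, leaving 53 − 35 = 18 for the blank.

c = 2, q = 13, p = 18, d = -12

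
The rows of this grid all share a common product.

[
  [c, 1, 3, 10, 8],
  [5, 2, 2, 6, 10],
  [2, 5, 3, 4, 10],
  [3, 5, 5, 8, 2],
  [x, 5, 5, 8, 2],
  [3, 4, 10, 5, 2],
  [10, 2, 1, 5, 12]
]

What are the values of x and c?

x = 3, c = 5

Rows 4 and 6 each multiply to 1200, so every row has product 1200.
Row 5: 5×5×8×2 = 400, so the missing entry is 1200 ÷ 400 = 3.
Row 1: 1×3×10×8 = 240, so the missing entry is 1200 ÷ 240 = 5.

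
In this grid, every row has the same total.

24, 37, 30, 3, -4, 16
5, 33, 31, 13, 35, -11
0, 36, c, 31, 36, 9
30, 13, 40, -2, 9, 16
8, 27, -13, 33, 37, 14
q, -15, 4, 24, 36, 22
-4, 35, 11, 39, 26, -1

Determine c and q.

Row 5 sums to 106 and so does row 7; that's the common total.
In row 3 the known cells total 112, leaving 106 − 112 = -6.
In row 6 the known cells total 71, leaving 106 − 71 = 35.

c = -6, q = 35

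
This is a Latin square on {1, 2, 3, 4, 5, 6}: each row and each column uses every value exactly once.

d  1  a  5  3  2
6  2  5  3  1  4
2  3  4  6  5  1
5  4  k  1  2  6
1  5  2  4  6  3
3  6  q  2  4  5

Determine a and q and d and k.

At (row 1, col 1): column 1 already has {1, 2, 3, 5, 6}, so the value is 4.
At (row 1, col 3): row 1 already has {1, 2, 3, 4, 5}, so the value is 6.
At (row 4, col 3): row 4 already has {1, 2, 4, 5, 6}, so the value is 3.
Cell (6,3): row 6 already has {2, 3, 4, 5, 6} → 1.

a = 6, q = 1, d = 4, k = 3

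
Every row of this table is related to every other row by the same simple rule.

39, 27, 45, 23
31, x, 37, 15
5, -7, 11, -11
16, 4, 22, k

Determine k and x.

The difference between any two rows is the same in every column — this is an addition table with the headers hidden.
Row 4 minus row 1 is 16 − 39 = -23, so its entry in column 4 is 23 + (-23) = 0.
Row 2 minus row 1 is 31 − 39 = -8, so its entry in column 2 is 27 + (-8) = 19.

k = 0, x = 19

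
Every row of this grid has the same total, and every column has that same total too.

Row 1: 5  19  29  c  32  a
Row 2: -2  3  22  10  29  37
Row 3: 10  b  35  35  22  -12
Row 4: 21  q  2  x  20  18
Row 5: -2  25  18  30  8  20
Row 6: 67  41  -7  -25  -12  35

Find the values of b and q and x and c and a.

b = 9, q = 2, x = 36, c = 13, a = 1

Rows 2 and 5 both sum to 99, so that's the common total.
Row 3 has 10 + 35 + 35 + 22 − 12 = 90; the blank must be 99 − 90 = 9.
Column 2 has 19 + 3 + 9 + 25 + 41 = 97; the blank must be 99 − 97 = 2.
Row 4 has 21 + 2 + 2 + 20 + 18 = 63; the blank must be 99 − 63 = 36.
Column 4 has 10 + 35 + 36 + 30 − 25 = 86; the blank must be 99 − 86 = 13.
Row 1 has 5 + 19 + 29 + 13 + 32 = 98; the blank must be 99 − 98 = 1.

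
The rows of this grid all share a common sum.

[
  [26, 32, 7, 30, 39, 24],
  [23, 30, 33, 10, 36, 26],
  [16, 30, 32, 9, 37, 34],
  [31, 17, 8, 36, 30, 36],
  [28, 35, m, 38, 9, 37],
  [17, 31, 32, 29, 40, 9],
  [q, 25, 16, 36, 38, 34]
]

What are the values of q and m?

Row 3 sums to 158 and so does row 4; that's the common total.
In row 7 the known cells total 149, leaving 158 − 149 = 9.
In row 5 the known cells total 147, leaving 158 − 147 = 11.

q = 9, m = 11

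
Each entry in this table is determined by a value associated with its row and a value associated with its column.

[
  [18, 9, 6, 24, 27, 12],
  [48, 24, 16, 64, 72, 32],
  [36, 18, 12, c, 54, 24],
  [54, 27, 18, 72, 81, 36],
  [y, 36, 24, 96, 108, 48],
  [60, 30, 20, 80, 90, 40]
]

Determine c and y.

Each row is a constant multiple of every other row — this is a multiplication table with the headers hidden.
Row 3 is 18/9 = 2/1 times row 1, so its entry in column 4 is 24 × 2/1 = 48.
Row 5 is 36/9 = 4/1 times row 1, so its entry in column 1 is 18 × 4/1 = 72.

c = 48, y = 72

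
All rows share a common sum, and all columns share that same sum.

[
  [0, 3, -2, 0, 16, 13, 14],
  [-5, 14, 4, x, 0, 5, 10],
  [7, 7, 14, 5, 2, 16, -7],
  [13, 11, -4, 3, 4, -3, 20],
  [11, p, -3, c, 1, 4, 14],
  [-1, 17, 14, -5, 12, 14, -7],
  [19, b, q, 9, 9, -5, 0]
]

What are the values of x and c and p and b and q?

x = 16, c = 16, p = 1, b = -9, q = 21

Rows 1 and 3 both sum to 44, so that's the common total.
Column 3: -2 + 4 + 14 − 4 − 3 + 14 = 23, so its missing entry is 44 − 23 = 21.
Row 7: 19 + 21 + 9 + 9 − 5 + 0 = 53, so its missing entry is 44 − 53 = -9.
Column 2: 3 + 14 + 7 + 11 + 17 − 9 = 43, so its missing entry is 44 − 43 = 1.
Row 5: 11 + 1 − 3 + 1 + 4 + 14 = 28, so its missing entry is 44 − 28 = 16.
Row 2: -5 + 14 + 4 + 0 + 5 + 10 = 28, so its missing entry is 44 − 28 = 16.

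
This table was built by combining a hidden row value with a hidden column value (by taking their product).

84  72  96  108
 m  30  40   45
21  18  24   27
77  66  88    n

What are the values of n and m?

Each row is a constant multiple of every other row — this is a multiplication table with the headers hidden.
Row 4 is 66/72 = 11/12 times row 1, so its entry in column 4 is 108 × 11/12 = 99.
Row 2 is 30/72 = 5/12 times row 1, so its entry in column 1 is 84 × 5/12 = 35.

n = 99, m = 35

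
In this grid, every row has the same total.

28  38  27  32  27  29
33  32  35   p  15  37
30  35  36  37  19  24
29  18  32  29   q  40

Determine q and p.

Row 1 sums to 181 and so does row 3; that's the common total.
In row 4 the known cells total 148, leaving 181 − 148 = 33.
In row 2 the known cells total 152, leaving 181 − 152 = 29.

q = 33, p = 29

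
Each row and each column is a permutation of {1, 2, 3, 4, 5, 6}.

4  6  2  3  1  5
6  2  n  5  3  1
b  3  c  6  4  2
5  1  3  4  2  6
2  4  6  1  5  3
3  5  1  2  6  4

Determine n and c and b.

Cell (2,3): row 2 already has {1, 2, 3, 5, 6} → 4.
Cell (3,1): column 1 already has {2, 3, 4, 5, 6} → 1.
At (row 3, col 3): row 3 already has {1, 2, 3, 4, 6}, so the value is 5.

n = 4, c = 5, b = 1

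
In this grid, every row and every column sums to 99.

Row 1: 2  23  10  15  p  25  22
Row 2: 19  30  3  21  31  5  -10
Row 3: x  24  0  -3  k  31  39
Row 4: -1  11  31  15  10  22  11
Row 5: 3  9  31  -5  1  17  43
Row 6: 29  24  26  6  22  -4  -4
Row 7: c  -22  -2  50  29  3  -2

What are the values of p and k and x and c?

The known cells in row 1 total 97, leaving 99 − 97 = 2 for the blank.
The known cells in column 5 total 95, leaving 99 − 95 = 4 for the blank.
The known cells in row 3 total 95, leaving 99 − 95 = 4 for the blank.
The known cells in row 7 total 56, leaving 99 − 56 = 43 for the blank.

p = 2, k = 4, x = 4, c = 43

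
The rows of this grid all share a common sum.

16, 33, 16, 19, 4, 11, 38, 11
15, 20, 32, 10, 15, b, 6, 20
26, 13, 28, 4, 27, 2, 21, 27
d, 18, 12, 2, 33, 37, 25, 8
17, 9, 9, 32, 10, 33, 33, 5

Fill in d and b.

d = 13, b = 30

Rows 1 and 3 both add up to 148, so every row sums to 148.
Row 4: 18 + 12 + 2 + 33 + 37 + 25 + 8 = 135, so the missing entry is 148 − 135 = 13.
Row 2: 15 + 20 + 32 + 10 + 15 + 6 + 20 = 118, so the missing entry is 148 − 118 = 30.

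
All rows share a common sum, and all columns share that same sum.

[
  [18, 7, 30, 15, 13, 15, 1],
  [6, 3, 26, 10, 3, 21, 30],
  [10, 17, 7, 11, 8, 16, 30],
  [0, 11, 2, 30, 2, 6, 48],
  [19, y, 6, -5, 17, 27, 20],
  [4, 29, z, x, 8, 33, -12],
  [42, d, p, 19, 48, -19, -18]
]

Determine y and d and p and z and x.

y = 15, d = 17, p = 10, z = 18, x = 19

Rows 1 and 2 both sum to 99, so that's the common total.
Column 4: 15 + 10 + 11 + 30 − 5 + 19 = 80, so its missing entry is 99 − 80 = 19.
Row 5: 19 + 6 − 5 + 17 + 27 + 20 = 84, so its missing entry is 99 − 84 = 15.
Column 2: 7 + 3 + 17 + 11 + 15 + 29 = 82, so its missing entry is 99 − 82 = 17.
Row 7: 42 + 17 + 19 + 48 − 19 − 18 = 89, so its missing entry is 99 − 89 = 10.
Row 6: 4 + 29 + 19 + 8 + 33 − 12 = 81, so its missing entry is 99 − 81 = 18.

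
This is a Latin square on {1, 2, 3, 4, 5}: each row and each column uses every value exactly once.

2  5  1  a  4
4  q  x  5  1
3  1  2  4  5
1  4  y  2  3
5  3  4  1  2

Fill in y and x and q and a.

Cell (2,2): column 2 already has {1, 3, 4, 5} → 2.
At (row 2, col 3): row 2 already has {1, 2, 4, 5}, so the value is 3.
At (row 4, col 3): row 4 already has {1, 2, 3, 4}, so the value is 5.
Cell (1,4): row 1 already has {1, 2, 4, 5} → 3.

y = 5, x = 3, q = 2, a = 3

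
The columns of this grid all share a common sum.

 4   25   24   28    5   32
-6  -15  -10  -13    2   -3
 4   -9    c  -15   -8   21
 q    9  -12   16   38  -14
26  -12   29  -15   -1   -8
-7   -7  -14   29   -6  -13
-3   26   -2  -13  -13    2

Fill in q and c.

q = -1, c = 2

The complete columns each total 17.
Column 1 is missing 17 − 18 = -1 (since 4 − 6 + 4 + 26 − 7 − 3 = 18).
Column 3 is missing 17 − 15 = 2 (since 24 − 10 − 12 + 29 − 14 − 2 = 15).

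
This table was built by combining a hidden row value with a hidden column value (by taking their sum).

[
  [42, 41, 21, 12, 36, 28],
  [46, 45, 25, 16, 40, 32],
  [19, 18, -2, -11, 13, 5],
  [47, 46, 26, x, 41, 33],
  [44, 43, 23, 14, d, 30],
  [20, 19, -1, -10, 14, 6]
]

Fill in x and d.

The difference between any two rows is the same in every column — this is an addition table with the headers hidden.
Row 4 minus row 1 is 47 − 42 = 5, so its entry in column 4 is 12 + 5 = 17.
Row 5 minus row 1 is 44 − 42 = 2, so its entry in column 5 is 36 + 2 = 38.

x = 17, d = 38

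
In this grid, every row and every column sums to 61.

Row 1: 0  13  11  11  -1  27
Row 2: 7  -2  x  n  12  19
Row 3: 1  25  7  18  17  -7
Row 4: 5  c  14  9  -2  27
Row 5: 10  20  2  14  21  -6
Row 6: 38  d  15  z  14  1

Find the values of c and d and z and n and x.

Column 3 has 11 + 7 + 14 + 2 + 15 = 49; the blank must be 61 − 49 = 12.
Row 4 has 5 + 14 + 9 − 2 + 27 = 53; the blank must be 61 − 53 = 8.
Column 2 has 13 − 2 + 25 + 8 + 20 = 64; the blank must be 61 − 64 = -3.
Row 6 has 38 − 3 + 15 + 14 + 1 = 65; the blank must be 61 − 65 = -4.
Row 2 has 7 − 2 + 12 + 12 + 19 = 48; the blank must be 61 − 48 = 13.

c = 8, d = -3, z = -4, n = 13, x = 12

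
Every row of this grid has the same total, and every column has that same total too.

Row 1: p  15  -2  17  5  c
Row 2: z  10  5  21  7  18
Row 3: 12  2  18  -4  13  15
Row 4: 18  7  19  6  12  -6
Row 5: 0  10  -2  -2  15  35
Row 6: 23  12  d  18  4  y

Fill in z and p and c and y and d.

Rows 3 and 4 both sum to 56, so that's the common total.
The known cells in row 2 total 61, leaving 56 − 61 = -5 for the blank.
The known cells in column 1 total 48, leaving 56 − 48 = 8 for the blank.
The known cells in row 1 total 43, leaving 56 − 43 = 13 for the blank.
The known cells in column 6 total 75, leaving 56 − 75 = -19 for the blank.
The known cells in row 6 total 38, leaving 56 − 38 = 18 for the blank.

z = -5, p = 8, c = 13, y = -19, d = 18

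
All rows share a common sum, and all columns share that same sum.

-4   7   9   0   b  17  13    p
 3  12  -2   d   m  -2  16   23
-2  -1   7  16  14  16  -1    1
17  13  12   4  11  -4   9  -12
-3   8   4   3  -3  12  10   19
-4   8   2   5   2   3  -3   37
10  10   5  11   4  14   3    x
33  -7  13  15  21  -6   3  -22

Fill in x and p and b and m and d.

Rows 3 and 4 both sum to 50, so that's the common total.
The known cells in row 7 total 57, leaving 50 − 57 = -7 for the blank.
The known cells in column 8 total 39, leaving 50 − 39 = 11 for the blank.
The known cells in row 1 total 53, leaving 50 − 53 = -3 for the blank.
The known cells in column 5 total 46, leaving 50 − 46 = 4 for the blank.
The known cells in row 2 total 54, leaving 50 − 54 = -4 for the blank.

x = -7, p = 11, b = -3, m = 4, d = -4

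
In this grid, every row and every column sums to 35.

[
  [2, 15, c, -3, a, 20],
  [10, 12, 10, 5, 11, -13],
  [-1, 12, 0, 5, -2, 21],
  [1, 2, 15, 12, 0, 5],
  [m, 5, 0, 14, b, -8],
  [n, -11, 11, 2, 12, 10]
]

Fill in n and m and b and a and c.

The known cells in column 3 total 36, leaving 35 − 36 = -1 for the blank.
The known cells in row 1 total 33, leaving 35 − 33 = 2 for the blank.
The known cells in column 5 total 23, leaving 35 − 23 = 12 for the blank.
The known cells in row 5 total 23, leaving 35 − 23 = 12 for the blank.
The known cells in row 6 total 24, leaving 35 − 24 = 11 for the blank.

n = 11, m = 12, b = 12, a = 2, c = -1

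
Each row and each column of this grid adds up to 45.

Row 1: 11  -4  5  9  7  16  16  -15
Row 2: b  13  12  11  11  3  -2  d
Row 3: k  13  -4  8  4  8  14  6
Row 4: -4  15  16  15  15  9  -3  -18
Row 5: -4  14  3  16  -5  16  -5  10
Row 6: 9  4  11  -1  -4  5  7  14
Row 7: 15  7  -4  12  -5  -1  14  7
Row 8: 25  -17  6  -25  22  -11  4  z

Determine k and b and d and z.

The known cells in row 3 total 49, leaving 45 − 49 = -4 for the blank.
The known cells in column 1 total 48, leaving 45 − 48 = -3 for the blank.
The known cells in row 2 total 45, leaving 45 − 45 = 0 for the blank.
The known cells in row 8 total 4, leaving 45 − 4 = 41 for the blank.

k = -4, b = -3, d = 0, z = 41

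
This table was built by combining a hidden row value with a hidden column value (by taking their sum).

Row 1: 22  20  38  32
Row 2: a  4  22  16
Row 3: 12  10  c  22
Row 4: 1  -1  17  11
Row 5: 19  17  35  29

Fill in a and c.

The difference between any two rows is the same in every column — this is an addition table with the headers hidden.
Row 2 minus row 1 is 16 − 32 = -16, so its entry in column 1 is 22 + (-16) = 6.
Row 3 minus row 1 is 22 − 32 = -10, so its entry in column 3 is 38 + (-10) = 28.

a = 6, c = 28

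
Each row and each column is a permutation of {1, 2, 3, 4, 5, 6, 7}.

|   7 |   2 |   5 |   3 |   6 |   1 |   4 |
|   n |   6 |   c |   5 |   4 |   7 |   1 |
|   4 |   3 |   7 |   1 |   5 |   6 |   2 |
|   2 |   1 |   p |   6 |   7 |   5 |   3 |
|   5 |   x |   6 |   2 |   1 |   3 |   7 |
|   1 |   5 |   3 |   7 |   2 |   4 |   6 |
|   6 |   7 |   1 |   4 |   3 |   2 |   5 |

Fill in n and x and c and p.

n = 3, x = 4, c = 2, p = 4

For row 2, column 1: column 1 already has {1, 2, 4, 5, 6, 7}; that leaves 3.
Cell (4,3): row 4 already has {1, 2, 3, 5, 6, 7} → 4.
For row 2, column 3: row 2 already has {1, 3, 4, 5, 6, 7}; that leaves 2.
At (row 5, col 2): row 5 already has {1, 2, 3, 5, 6, 7}, so the value is 4.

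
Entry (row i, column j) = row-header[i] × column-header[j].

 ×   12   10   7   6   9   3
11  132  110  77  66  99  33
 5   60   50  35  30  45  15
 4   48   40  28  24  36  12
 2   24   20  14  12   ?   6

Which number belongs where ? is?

2 × 9 = 18.

18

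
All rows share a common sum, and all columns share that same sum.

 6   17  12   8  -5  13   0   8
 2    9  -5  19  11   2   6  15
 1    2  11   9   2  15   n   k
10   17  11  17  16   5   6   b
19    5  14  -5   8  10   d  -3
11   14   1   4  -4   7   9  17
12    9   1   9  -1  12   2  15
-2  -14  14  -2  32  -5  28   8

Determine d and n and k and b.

d = 11, n = -3, k = 22, b = -23

Rows 1 and 2 both sum to 59, so that's the common total.
Row 4: 10 + 17 + 11 + 17 + 16 + 5 + 6 = 82, so its missing entry is 59 − 82 = -23.
Row 5: 19 + 5 + 14 − 5 + 8 + 10 − 3 = 48, so its missing entry is 59 − 48 = 11.
Column 7: 0 + 6 + 6 + 11 + 9 + 2 + 28 = 62, so its missing entry is 59 − 62 = -3.
Row 3: 1 + 2 + 11 + 9 + 2 + 15 − 3 = 37, so its missing entry is 59 − 37 = 22.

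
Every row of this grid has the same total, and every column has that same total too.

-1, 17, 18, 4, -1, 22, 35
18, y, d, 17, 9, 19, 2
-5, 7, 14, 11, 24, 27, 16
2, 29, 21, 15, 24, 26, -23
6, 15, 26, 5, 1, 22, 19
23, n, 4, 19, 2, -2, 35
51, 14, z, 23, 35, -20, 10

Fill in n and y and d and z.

n = 13, y = -1, d = 30, z = -19

Rows 1 and 3 both sum to 94, so that's the common total.
The known cells in row 7 total 113, leaving 94 − 113 = -19 for the blank.
The known cells in column 3 total 64, leaving 94 − 64 = 30 for the blank.
The known cells in row 2 total 95, leaving 94 − 95 = -1 for the blank.
The known cells in row 6 total 81, leaving 94 − 81 = 13 for the blank.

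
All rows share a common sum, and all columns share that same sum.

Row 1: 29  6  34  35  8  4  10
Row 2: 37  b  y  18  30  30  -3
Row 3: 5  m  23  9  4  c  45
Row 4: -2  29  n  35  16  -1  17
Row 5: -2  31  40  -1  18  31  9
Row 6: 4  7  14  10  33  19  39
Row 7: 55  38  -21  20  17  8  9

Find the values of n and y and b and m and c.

Rows 1 and 5 both sum to 126, so that's the common total.
Row 4 has -2 + 29 + 35 + 16 − 1 + 17 = 94; the blank must be 126 − 94 = 32.
Column 3 has 34 + 23 + 32 + 40 + 14 − 21 = 122; the blank must be 126 − 122 = 4.
Row 2 has 37 + 4 + 18 + 30 + 30 − 3 = 116; the blank must be 126 − 116 = 10.
Column 2 has 6 + 10 + 29 + 31 + 7 + 38 = 121; the blank must be 126 − 121 = 5.
Row 3 has 5 + 5 + 23 + 9 + 4 + 45 = 91; the blank must be 126 − 91 = 35.

n = 32, y = 4, b = 10, m = 5, c = 35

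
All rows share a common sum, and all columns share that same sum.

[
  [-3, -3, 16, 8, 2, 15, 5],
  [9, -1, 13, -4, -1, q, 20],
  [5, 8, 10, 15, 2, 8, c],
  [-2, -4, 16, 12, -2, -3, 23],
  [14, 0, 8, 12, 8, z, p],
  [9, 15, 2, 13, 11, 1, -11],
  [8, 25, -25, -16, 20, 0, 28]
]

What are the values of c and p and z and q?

Rows 1 and 4 both sum to 40, so that's the common total.
Row 3 has 5 + 8 + 10 + 15 + 2 + 8 = 48; the blank must be 40 − 48 = -8.
Column 7 has 5 + 20 − 8 + 23 − 11 + 28 = 57; the blank must be 40 − 57 = -17.
Row 5 has 14 + 0 + 8 + 12 + 8 − 17 = 25; the blank must be 40 − 25 = 15.
Row 2 has 9 − 1 + 13 − 4 − 1 + 20 = 36; the blank must be 40 − 36 = 4.

c = -8, p = -17, z = 15, q = 4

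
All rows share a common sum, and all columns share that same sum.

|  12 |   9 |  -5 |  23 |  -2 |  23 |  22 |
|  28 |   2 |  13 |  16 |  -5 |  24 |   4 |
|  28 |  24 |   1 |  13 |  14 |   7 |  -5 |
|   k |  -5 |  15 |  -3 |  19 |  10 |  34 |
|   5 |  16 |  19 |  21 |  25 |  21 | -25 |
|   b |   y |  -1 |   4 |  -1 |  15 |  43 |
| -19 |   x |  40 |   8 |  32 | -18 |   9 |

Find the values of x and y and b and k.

Rows 1 and 2 both sum to 82, so that's the common total.
Row 7: -19 + 40 + 8 + 32 − 18 + 9 = 52, so its missing entry is 82 − 52 = 30.
Column 2: 9 + 2 + 24 − 5 + 16 + 30 = 76, so its missing entry is 82 − 76 = 6.
Row 6: 6 − 1 + 4 − 1 + 15 + 43 = 66, so its missing entry is 82 − 66 = 16.
Row 4: -5 + 15 − 3 + 19 + 10 + 34 = 70, so its missing entry is 82 − 70 = 12.

x = 30, y = 6, b = 16, k = 12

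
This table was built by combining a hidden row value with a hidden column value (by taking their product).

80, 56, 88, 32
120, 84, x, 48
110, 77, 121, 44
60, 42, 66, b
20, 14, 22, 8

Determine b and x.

Each row is a constant multiple of every other row — this is a multiplication table with the headers hidden.
Row 4 is 60/80 = 3/4 times row 1, so its entry in column 4 is 32 × 3/4 = 24.
Row 2 is 120/80 = 3/2 times row 1, so its entry in column 3 is 88 × 3/2 = 132.

b = 24, x = 132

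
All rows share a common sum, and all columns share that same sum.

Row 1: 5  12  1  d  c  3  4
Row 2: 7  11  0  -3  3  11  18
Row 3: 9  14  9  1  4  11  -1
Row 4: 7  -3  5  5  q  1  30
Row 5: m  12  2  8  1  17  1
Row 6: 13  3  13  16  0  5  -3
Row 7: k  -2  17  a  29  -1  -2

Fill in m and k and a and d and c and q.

Rows 2 and 3 both sum to 47, so that's the common total.
The known cells in row 5 total 41, leaving 47 − 41 = 6 for the blank.
The known cells in row 4 total 45, leaving 47 − 45 = 2 for the blank.
The known cells in column 5 total 39, leaving 47 − 39 = 8 for the blank.
The known cells in row 1 total 33, leaving 47 − 33 = 14 for the blank.
The known cells in column 1 total 47, leaving 47 − 47 = 0 for the blank.
The known cells in row 7 total 41, leaving 47 − 41 = 6 for the blank.

m = 6, k = 0, a = 6, d = 14, c = 8, q = 2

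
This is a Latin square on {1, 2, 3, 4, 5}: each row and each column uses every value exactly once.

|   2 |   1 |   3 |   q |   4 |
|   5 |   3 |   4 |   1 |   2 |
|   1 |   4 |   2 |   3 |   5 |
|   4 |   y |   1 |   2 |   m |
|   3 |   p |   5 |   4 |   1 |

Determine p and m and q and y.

At (row 1, col 4): row 1 already has {1, 2, 3, 4}, so the value is 5.
At (row 5, col 2): row 5 already has {1, 3, 4, 5}, so the value is 2.
At (row 4, col 2): column 2 already has {1, 2, 3, 4}, so the value is 5.
For row 4, column 5: row 4 already has {1, 2, 4, 5}; that leaves 3.

p = 2, m = 3, q = 5, y = 5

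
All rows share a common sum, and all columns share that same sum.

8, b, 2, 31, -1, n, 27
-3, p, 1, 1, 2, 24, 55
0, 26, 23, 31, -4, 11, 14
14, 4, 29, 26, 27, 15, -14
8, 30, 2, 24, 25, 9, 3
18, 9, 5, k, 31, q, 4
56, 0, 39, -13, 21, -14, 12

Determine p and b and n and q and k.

p = 21, b = 11, n = 23, q = 33, k = 1

Rows 3 and 4 both sum to 101, so that's the common total.
The known cells in row 2 total 80, leaving 101 − 80 = 21 for the blank.
The known cells in column 2 total 90, leaving 101 − 90 = 11 for the blank.
The known cells in row 1 total 78, leaving 101 − 78 = 23 for the blank.
The known cells in column 6 total 68, leaving 101 − 68 = 33 for the blank.
The known cells in row 6 total 100, leaving 101 − 100 = 1 for the blank.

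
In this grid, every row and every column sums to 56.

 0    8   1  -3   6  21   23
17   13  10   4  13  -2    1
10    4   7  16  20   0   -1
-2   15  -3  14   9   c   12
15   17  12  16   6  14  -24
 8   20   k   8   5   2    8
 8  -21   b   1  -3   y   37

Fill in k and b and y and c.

The known cells in row 4 total 45, leaving 56 − 45 = 11 for the blank.
The known cells in column 6 total 46, leaving 56 − 46 = 10 for the blank.
The known cells in row 7 total 32, leaving 56 − 32 = 24 for the blank.
The known cells in row 6 total 51, leaving 56 − 51 = 5 for the blank.

k = 5, b = 24, y = 10, c = 11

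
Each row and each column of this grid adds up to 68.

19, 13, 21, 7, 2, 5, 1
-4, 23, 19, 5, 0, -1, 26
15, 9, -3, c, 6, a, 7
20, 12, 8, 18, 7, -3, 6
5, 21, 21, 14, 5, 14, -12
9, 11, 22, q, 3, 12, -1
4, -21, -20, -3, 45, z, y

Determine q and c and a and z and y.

The known cells in column 7 total 27, leaving 68 − 27 = 41 for the blank.
The known cells in row 7 total 46, leaving 68 − 46 = 22 for the blank.
The known cells in row 6 total 56, leaving 68 − 56 = 12 for the blank.
The known cells in column 4 total 53, leaving 68 − 53 = 15 for the blank.
The known cells in row 3 total 49, leaving 68 − 49 = 19 for the blank.

q = 12, c = 15, a = 19, z = 22, y = 41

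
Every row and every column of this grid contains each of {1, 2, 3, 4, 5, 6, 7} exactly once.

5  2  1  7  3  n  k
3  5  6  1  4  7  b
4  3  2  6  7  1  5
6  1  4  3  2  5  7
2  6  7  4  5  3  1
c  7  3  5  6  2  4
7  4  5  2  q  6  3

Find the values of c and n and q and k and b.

c = 1, n = 4, q = 1, k = 6, b = 2

At (row 7, col 5): row 7 already has {2, 3, 4, 5, 6, 7}, so the value is 1.
At (row 6, col 1): row 6 already has {2, 3, 4, 5, 6, 7}, so the value is 1.
For row 1, column 6: column 6 already has {1, 2, 3, 5, 6, 7}; that leaves 4.
For row 1, column 7: row 1 already has {1, 2, 3, 4, 5, 7}; that leaves 6.
Cell (2,7): row 2 already has {1, 3, 4, 5, 6, 7} → 2.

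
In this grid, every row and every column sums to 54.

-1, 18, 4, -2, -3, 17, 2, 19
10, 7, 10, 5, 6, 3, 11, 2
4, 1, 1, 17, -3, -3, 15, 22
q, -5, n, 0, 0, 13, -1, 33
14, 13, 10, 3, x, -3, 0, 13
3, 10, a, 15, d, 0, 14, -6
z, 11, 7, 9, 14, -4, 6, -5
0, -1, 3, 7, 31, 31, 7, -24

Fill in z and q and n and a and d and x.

z = 16, q = 8, n = 6, a = 13, d = 5, x = 4

The known cells in row 5 total 50, leaving 54 − 50 = 4 for the blank.
The known cells in column 5 total 49, leaving 54 − 49 = 5 for the blank.
The known cells in row 7 total 38, leaving 54 − 38 = 16 for the blank.
The known cells in column 1 total 46, leaving 54 − 46 = 8 for the blank.
The known cells in row 4 total 48, leaving 54 − 48 = 6 for the blank.
The known cells in row 6 total 41, leaving 54 − 41 = 13 for the blank.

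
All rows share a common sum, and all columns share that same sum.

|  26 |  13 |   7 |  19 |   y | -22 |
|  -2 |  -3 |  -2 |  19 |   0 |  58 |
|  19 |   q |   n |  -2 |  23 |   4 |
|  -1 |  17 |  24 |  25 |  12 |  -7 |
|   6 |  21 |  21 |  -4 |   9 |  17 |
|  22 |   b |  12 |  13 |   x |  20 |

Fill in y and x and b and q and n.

Rows 2 and 4 both sum to 70, so that's the common total.
The known cells in row 1 total 43, leaving 70 − 43 = 27 for the blank.
The known cells in column 5 total 71, leaving 70 − 71 = -1 for the blank.
The known cells in row 6 total 66, leaving 70 − 66 = 4 for the blank.
The known cells in column 2 total 52, leaving 70 − 52 = 18 for the blank.
The known cells in row 3 total 62, leaving 70 − 62 = 8 for the blank.

y = 27, x = -1, b = 4, q = 18, n = 8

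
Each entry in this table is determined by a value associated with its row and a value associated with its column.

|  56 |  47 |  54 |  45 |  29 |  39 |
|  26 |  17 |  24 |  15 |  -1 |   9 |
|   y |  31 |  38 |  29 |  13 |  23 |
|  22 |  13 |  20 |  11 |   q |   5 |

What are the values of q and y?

q = -5, y = 40

The difference between any two rows is the same in every column — this is an addition table with the headers hidden.
Row 4 minus row 1 is 5 − 39 = -34, so its entry in column 5 is 29 + (-34) = -5.
Row 3 minus row 1 is 23 − 39 = -16, so its entry in column 1 is 56 + (-16) = 40.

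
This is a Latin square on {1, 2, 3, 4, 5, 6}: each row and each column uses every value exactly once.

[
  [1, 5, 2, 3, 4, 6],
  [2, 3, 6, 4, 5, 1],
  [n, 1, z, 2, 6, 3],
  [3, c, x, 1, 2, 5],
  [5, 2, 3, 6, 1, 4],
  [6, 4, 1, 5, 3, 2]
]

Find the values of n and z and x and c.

n = 4, z = 5, x = 4, c = 6

For row 4, column 2: column 2 already has {1, 2, 3, 4, 5}; that leaves 6.
Cell (4,3): row 4 already has {1, 2, 3, 5, 6} → 4.
For row 3, column 1: column 1 already has {1, 2, 3, 5, 6}; that leaves 4.
Cell (3,3): row 3 already has {1, 2, 3, 4, 6} → 5.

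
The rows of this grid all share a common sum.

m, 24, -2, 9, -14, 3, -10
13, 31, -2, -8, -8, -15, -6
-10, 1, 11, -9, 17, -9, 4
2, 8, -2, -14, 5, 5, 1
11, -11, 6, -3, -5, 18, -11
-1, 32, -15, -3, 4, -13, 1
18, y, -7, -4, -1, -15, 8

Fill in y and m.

Row 3 sums to 5 and so does row 6; that's the common total.
In row 7 the known cells total -1, leaving 5 − (-1) = 6.
In row 1 the known cells total 10, leaving 5 − 10 = -5.

y = 6, m = -5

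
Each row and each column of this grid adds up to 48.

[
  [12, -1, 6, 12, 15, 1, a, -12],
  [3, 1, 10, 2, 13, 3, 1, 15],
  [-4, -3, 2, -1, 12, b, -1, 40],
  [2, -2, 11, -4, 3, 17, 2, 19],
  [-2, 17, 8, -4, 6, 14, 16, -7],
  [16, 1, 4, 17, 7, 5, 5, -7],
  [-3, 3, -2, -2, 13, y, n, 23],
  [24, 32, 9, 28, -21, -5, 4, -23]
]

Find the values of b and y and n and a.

b = 3, y = 10, n = 6, a = 15

Row 3 has -4 − 3 + 2 − 1 + 12 − 1 + 40 = 45; the blank must be 48 − 45 = 3.
Column 6 has 1 + 3 + 3 + 17 + 14 + 5 − 5 = 38; the blank must be 48 − 38 = 10.
Row 7 has -3 + 3 − 2 − 2 + 13 + 10 + 23 = 42; the blank must be 48 − 42 = 6.
Row 1 has 12 − 1 + 6 + 12 + 15 + 1 − 12 = 33; the blank must be 48 − 33 = 15.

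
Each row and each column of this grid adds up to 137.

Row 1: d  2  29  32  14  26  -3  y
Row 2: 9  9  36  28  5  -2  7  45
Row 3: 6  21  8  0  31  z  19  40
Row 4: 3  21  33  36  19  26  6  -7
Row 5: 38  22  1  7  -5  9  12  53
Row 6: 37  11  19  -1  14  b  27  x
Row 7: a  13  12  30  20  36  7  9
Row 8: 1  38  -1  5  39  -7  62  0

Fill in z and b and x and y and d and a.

The known cells in row 7 total 127, leaving 137 − 127 = 10 for the blank.
The known cells in column 1 total 104, leaving 137 − 104 = 33 for the blank.
The known cells in row 1 total 133, leaving 137 − 133 = 4 for the blank.
The known cells in column 8 total 144, leaving 137 − 144 = -7 for the blank.
The known cells in row 6 total 100, leaving 137 − 100 = 37 for the blank.
The known cells in row 3 total 125, leaving 137 − 125 = 12 for the blank.

z = 12, b = 37, x = -7, y = 4, d = 33, a = 10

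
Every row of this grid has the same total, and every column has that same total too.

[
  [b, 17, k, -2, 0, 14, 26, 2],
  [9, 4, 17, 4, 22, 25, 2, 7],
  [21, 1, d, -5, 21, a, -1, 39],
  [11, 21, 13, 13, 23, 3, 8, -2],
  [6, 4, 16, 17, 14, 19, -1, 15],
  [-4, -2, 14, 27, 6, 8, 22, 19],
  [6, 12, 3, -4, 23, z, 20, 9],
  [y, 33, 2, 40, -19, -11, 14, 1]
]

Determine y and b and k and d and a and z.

y = 30, b = 11, k = 22, d = 3, a = 11, z = 21

Rows 2 and 4 both sum to 90, so that's the common total.
Row 7: 6 + 12 + 3 − 4 + 23 + 20 + 9 = 69, so its missing entry is 90 − 69 = 21.
Row 8: 33 + 2 + 40 − 19 − 11 + 14 + 1 = 60, so its missing entry is 90 − 60 = 30.
Column 1: 9 + 21 + 11 + 6 − 4 + 6 + 30 = 79, so its missing entry is 90 − 79 = 11.
Row 1: 11 + 17 − 2 + 0 + 14 + 26 + 2 = 68, so its missing entry is 90 − 68 = 22.
Column 3: 22 + 17 + 13 + 16 + 14 + 3 + 2 = 87, so its missing entry is 90 − 87 = 3.
Row 3: 21 + 1 + 3 − 5 + 21 − 1 + 39 = 79, so its missing entry is 90 − 79 = 11.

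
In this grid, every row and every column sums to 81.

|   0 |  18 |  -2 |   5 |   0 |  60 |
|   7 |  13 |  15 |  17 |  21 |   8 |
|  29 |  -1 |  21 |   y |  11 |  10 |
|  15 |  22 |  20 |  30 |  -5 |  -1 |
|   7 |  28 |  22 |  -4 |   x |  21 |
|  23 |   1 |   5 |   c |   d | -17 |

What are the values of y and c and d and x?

The known cells in row 3 total 70, leaving 81 − 70 = 11 for the blank.
The known cells in column 4 total 59, leaving 81 − 59 = 22 for the blank.
The known cells in row 6 total 34, leaving 81 − 34 = 47 for the blank.
The known cells in row 5 total 74, leaving 81 − 74 = 7 for the blank.

y = 11, c = 22, d = 47, x = 7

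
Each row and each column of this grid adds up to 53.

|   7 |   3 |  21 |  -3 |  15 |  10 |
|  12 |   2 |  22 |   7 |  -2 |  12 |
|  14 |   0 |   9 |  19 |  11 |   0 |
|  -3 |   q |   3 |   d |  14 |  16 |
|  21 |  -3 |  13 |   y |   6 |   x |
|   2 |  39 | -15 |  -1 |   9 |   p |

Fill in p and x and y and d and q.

p = 19, x = -4, y = 20, d = 11, q = 12

The known cells in row 6 total 34, leaving 53 − 34 = 19 for the blank.
The known cells in column 2 total 41, leaving 53 − 41 = 12 for the blank.
The known cells in column 6 total 57, leaving 53 − 57 = -4 for the blank.
The known cells in row 5 total 33, leaving 53 − 33 = 20 for the blank.
The known cells in row 4 total 42, leaving 53 − 42 = 11 for the blank.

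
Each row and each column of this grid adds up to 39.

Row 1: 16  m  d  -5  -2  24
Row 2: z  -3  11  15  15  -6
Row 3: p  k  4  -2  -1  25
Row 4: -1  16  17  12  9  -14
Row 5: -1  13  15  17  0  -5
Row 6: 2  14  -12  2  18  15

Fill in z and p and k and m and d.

z = 7, p = 16, k = -3, m = 2, d = 4

Column 3 has 11 + 4 + 17 + 15 − 12 = 35; the blank must be 39 − 35 = 4.
Row 1 has 16 + 4 − 5 − 2 + 24 = 37; the blank must be 39 − 37 = 2.
Column 2 has 2 − 3 + 16 + 13 + 14 = 42; the blank must be 39 − 42 = -3.
Row 3 has -3 + 4 − 2 − 1 + 25 = 23; the blank must be 39 − 23 = 16.
Row 2 has -3 + 11 + 15 + 15 − 6 = 32; the blank must be 39 − 32 = 7.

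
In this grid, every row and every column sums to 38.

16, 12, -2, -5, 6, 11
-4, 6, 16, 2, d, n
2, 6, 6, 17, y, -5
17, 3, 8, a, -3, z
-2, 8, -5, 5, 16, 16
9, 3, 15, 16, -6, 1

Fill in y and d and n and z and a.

Row 3: 2 + 6 + 6 + 17 − 5 = 26, so its missing entry is 38 − 26 = 12.
Column 5: 6 + 12 − 3 + 16 − 6 = 25, so its missing entry is 38 − 25 = 13.
Row 2: -4 + 6 + 16 + 2 + 13 = 33, so its missing entry is 38 − 33 = 5.
Column 4: -5 + 2 + 17 + 5 + 16 = 35, so its missing entry is 38 − 35 = 3.
Row 4: 17 + 3 + 8 + 3 − 3 = 28, so its missing entry is 38 − 28 = 10.

y = 12, d = 13, n = 5, z = 10, a = 3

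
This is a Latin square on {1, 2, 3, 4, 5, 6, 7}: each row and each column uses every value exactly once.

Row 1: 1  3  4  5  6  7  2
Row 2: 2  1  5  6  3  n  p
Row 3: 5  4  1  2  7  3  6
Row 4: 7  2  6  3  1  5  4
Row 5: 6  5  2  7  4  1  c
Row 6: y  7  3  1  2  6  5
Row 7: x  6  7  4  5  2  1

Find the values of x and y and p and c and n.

x = 3, y = 4, p = 7, c = 3, n = 4

For row 2, column 6: column 6 already has {1, 2, 3, 5, 6, 7}; that leaves 4.
Cell (5,7): row 5 already has {1, 2, 4, 5, 6, 7} → 3.
At (row 6, col 1): row 6 already has {1, 2, 3, 5, 6, 7}, so the value is 4.
Cell (7,1): row 7 already has {1, 2, 4, 5, 6, 7} → 3.
For row 2, column 7: row 2 already has {1, 2, 3, 4, 5, 6}; that leaves 7.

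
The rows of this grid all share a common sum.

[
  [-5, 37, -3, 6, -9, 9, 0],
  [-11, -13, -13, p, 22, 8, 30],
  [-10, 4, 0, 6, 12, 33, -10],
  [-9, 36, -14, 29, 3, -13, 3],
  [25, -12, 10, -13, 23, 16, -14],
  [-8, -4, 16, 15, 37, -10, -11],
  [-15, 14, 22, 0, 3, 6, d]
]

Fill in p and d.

p = 12, d = 5

Row 1 sums to 35 and so does row 6; that's the common total.
In row 2 the known cells total 23, leaving 35 − 23 = 12.
In row 7 the known cells total 30, leaving 35 − 30 = 5.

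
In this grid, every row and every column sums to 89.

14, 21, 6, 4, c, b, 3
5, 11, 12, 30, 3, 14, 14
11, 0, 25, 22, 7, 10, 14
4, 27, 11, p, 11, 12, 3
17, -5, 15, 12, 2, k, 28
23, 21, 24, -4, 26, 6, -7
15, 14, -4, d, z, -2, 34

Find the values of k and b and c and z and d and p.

k = 20, b = 29, c = 12, z = 28, d = 4, p = 21

Row 5: 17 − 5 + 15 + 12 + 2 + 28 = 69, so its missing entry is 89 − 69 = 20.
Row 4: 4 + 27 + 11 + 11 + 12 + 3 = 68, so its missing entry is 89 − 68 = 21.
Column 6: 14 + 10 + 12 + 20 + 6 − 2 = 60, so its missing entry is 89 − 60 = 29.
Row 1: 14 + 21 + 6 + 4 + 29 + 3 = 77, so its missing entry is 89 − 77 = 12.
Column 5: 12 + 3 + 7 + 11 + 2 + 26 = 61, so its missing entry is 89 − 61 = 28.
Row 7: 15 + 14 − 4 + 28 − 2 + 34 = 85, so its missing entry is 89 − 85 = 4.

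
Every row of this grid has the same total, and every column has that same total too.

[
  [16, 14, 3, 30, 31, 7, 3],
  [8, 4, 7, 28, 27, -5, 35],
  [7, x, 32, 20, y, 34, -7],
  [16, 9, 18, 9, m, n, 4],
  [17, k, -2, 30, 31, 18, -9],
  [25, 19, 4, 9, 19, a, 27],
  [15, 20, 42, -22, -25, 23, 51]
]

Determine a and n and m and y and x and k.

Rows 1 and 2 both sum to 104, so that's the common total.
Row 6 has 25 + 19 + 4 + 9 + 19 + 27 = 103; the blank must be 104 − 103 = 1.
Row 5 has 17 − 2 + 30 + 31 + 18 − 9 = 85; the blank must be 104 − 85 = 19.
Column 2 has 14 + 4 + 9 + 19 + 19 + 20 = 85; the blank must be 104 − 85 = 19.
Row 3 has 7 + 19 + 32 + 20 + 34 − 7 = 105; the blank must be 104 − 105 = -1.
Column 5 has 31 + 27 − 1 + 31 + 19 − 25 = 82; the blank must be 104 − 82 = 22.
Row 4 has 16 + 9 + 18 + 9 + 22 + 4 = 78; the blank must be 104 − 78 = 26.

a = 1, n = 26, m = 22, y = -1, x = 19, k = 19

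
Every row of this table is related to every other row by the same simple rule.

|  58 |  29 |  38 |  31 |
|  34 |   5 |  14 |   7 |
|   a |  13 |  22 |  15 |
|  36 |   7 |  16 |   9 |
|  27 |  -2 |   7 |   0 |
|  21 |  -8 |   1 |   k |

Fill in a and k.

The difference between any two rows is the same in every column — this is an addition table with the headers hidden.
Row 3 minus row 1 is 22 − 38 = -16, so its entry in column 1 is 58 + (-16) = 42.
Row 6 minus row 1 is 1 − 38 = -37, so its entry in column 4 is 31 + (-37) = -6.

a = 42, k = -6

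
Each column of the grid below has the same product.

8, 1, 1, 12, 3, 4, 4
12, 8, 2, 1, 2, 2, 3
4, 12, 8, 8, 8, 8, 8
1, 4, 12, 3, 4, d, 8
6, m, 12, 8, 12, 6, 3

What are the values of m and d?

m = 6, d = 6

Columns 5 and 7 each multiply to 2304, so every column has product 2304.
Column 2: 1×8×12×4 = 384, so the missing entry is 2304 ÷ 384 = 6.
Column 6: 4×2×8×6 = 384, so the missing entry is 2304 ÷ 384 = 6.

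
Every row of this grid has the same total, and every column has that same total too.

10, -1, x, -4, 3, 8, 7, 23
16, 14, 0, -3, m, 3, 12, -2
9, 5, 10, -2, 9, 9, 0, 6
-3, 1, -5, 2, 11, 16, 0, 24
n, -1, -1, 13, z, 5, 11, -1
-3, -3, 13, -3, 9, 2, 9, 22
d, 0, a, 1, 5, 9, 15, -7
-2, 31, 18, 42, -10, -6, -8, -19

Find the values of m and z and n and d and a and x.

Rows 3 and 4 both sum to 46, so that's the common total.
The known cells in row 2 total 40, leaving 46 − 40 = 6 for the blank.
The known cells in column 5 total 33, leaving 46 − 33 = 13 for the blank.
The known cells in row 5 total 39, leaving 46 − 39 = 7 for the blank.
The known cells in row 1 total 46, leaving 46 − 46 = 0 for the blank.
The known cells in column 3 total 35, leaving 46 − 35 = 11 for the blank.
The known cells in row 7 total 34, leaving 46 − 34 = 12 for the blank.

m = 6, z = 13, n = 7, d = 12, a = 11, x = 0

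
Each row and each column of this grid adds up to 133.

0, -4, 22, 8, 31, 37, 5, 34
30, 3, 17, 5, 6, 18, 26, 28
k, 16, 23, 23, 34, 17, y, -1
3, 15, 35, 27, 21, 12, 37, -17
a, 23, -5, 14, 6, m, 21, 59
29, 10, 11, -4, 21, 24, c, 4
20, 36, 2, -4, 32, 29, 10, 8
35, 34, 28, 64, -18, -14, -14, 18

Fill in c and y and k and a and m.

c = 38, y = 10, k = 11, a = 5, m = 10

Column 6 has 37 + 18 + 17 + 12 + 24 + 29 − 14 = 123; the blank must be 133 − 123 = 10.
Row 5 has 23 − 5 + 14 + 6 + 10 + 21 + 59 = 128; the blank must be 133 − 128 = 5.
Column 1 has 0 + 30 + 3 + 5 + 29 + 20 + 35 = 122; the blank must be 133 − 122 = 11.
Row 3 has 11 + 16 + 23 + 23 + 34 + 17 − 1 = 123; the blank must be 133 − 123 = 10.
Row 6 has 29 + 10 + 11 − 4 + 21 + 24 + 4 = 95; the blank must be 133 − 95 = 38.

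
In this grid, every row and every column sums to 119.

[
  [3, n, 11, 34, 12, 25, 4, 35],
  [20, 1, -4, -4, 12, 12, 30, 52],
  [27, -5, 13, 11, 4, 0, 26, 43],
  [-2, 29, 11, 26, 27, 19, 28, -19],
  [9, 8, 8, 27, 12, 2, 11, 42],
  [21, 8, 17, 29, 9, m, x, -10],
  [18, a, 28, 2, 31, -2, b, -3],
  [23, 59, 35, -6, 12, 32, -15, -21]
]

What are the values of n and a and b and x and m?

Row 1: 3 + 11 + 34 + 12 + 25 + 4 + 35 = 124, so its missing entry is 119 − 124 = -5.
Column 6: 25 + 12 + 0 + 19 + 2 − 2 + 32 = 88, so its missing entry is 119 − 88 = 31.
Column 2: -5 + 1 − 5 + 29 + 8 + 8 + 59 = 95, so its missing entry is 119 − 95 = 24.
Row 6: 21 + 8 + 17 + 29 + 9 + 31 − 10 = 105, so its missing entry is 119 − 105 = 14.
Row 7: 18 + 24 + 28 + 2 + 31 − 2 − 3 = 98, so its missing entry is 119 − 98 = 21.

n = -5, a = 24, b = 21, x = 14, m = 31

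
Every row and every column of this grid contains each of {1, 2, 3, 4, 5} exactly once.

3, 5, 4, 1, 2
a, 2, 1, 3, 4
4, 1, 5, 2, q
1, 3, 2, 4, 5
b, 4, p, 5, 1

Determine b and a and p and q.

b = 2, a = 5, p = 3, q = 3

For row 2, column 1: row 2 already has {1, 2, 3, 4}; that leaves 5.
Cell (3,5): row 3 already has {1, 2, 4, 5} → 3.
At (row 5, col 1): column 1 already has {1, 3, 4, 5}, so the value is 2.
At (row 5, col 3): row 5 already has {1, 2, 4, 5}, so the value is 3.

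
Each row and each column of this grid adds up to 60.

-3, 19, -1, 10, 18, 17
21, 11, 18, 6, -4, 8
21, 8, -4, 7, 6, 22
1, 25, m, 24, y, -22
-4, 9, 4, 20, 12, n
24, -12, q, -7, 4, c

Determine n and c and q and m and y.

Column 5 has 18 − 4 + 6 + 12 + 4 = 36; the blank must be 60 − 36 = 24.
Row 5 has -4 + 9 + 4 + 20 + 12 = 41; the blank must be 60 − 41 = 19.
Column 6 has 17 + 8 + 22 − 22 + 19 = 44; the blank must be 60 − 44 = 16.
Row 4 has 1 + 25 + 24 + 24 − 22 = 52; the blank must be 60 − 52 = 8.
Row 6 has 24 − 12 − 7 + 4 + 16 = 25; the blank must be 60 − 25 = 35.

n = 19, c = 16, q = 35, m = 8, y = 24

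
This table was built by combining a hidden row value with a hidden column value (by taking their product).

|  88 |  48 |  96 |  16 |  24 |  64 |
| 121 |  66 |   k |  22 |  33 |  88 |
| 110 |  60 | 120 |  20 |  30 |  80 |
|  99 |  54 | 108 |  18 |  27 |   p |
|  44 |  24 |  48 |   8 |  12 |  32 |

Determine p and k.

Each row is a constant multiple of every other row — this is a multiplication table with the headers hidden.
Row 4 is 54/48 = 9/8 times row 1, so its entry in column 6 is 64 × 9/8 = 72.
Row 2 is 66/48 = 11/8 times row 1, so its entry in column 3 is 96 × 11/8 = 132.

p = 72, k = 132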